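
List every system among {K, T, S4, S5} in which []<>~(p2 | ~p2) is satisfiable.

K

K-tableau for the formula:
1. []<>~(p2 | ~p2), 0
Complete open branch: satisfiable in K.
T-tableau for the formula:
1. []<>~(p2 | ~p2), 0
2. <>~(p2 | ~p2), 0
3. ~(p2 | ~p2), 1
4. ~p2, 1
5. p2, 1
Accessibility: 0R0, 0R1, 1R1
Branch closes: p2 and ~p2 both at 1.
Every branch closes (one shown): unsatisfiable in T, hence also in S4, S5 (every S4/S5-frame is a T-frame).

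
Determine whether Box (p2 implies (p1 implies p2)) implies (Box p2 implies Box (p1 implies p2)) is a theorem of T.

Tableau for the negation not (Box (p2 implies (p1 implies p2)) implies (Box p2 implies Box (p1 implies p2))):
1. not (Box (p2 implies (p1 implies p2)) implies (Box p2 implies Box (p1 implies p2))), 0
2. Box (p2 implies (p1 implies p2)), 0
3. not (Box p2 implies Box (p1 implies p2)), 0
4. Box p2, 0
5. not Box (p1 implies p2), 0
6. p2 implies (p1 implies p2), 0
7. p2, 0
8. p1 implies p2, 0
9. not (p1 implies p2), 1
10. p1, 1
11. not p2, 1
12. p2 implies (p1 implies p2), 1
13. p2, 1
Accessibility: 0R0, 0R1, 1R1
Branch closes: p2 and not p2 both at 1.
Every branch of the negation's tableau closes; the branch above is one of them.

Valid in T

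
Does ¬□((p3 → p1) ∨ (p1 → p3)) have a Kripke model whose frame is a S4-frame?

Unsatisfiable

1. ¬□((p3 → p1) ∨ (p1 → p3)), u
2. ¬((p3 → p1) ∨ (p1 → p3)), v
3. ¬(p3 → p1), v
4. ¬(p1 → p3), v
5. p3, v
6. ¬p1, v
7. p1, v
8. ¬p3, v
Accessibility: uRu, uRv, vRv
Branch closes: p1 and ¬p1 both at v.
Every branch closes; the branch above is one of them.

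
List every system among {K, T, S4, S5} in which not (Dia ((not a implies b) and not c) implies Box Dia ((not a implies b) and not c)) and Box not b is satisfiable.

K, T, S4

S4-tableau for the formula:
1. not (Dia ((not a implies b) and not c) implies Box Dia ((not a implies b) and not c)) and Box not b, w0
2. not (Dia ((not a implies b) and not c) implies Box Dia ((not a implies b) and not c)), w0   [and-rule on 1]
3. Box not b, w0   [and-rule on 1]
4. Dia ((not a implies b) and not c), w0   [neg-implies-rule on 2]
5. not Box Dia ((not a implies b) and not c), w0   [neg-implies-rule on 2]
6. not b, w0   [Box-rule on 3 via w0Rw0]
7. (not a implies b) and not c, w1   [Dia-rule on 4: fresh world w1, w0Rw1]
8. not a implies b, w1   [and-rule on 7]
9. not c, w1   [and-rule on 7]
10. not b, w1   [Box-rule on 3 via w0Rw1]
11. a, w1   [implies-rule on 8 (branches; this branch)]
12. not Dia ((not a implies b) and not c), w2   [neg-Box-rule on 5: fresh world w2, w0Rw2]
13. not b, w2   [Box-rule on 3 via w0Rw2]
14. not ((not a implies b) and not c), w2   [neg-Dia-rule on 12 via w2Rw2]
15. c, w2   [neg-and-rule on 14 (branches; this branch)]
Accessibility: w0Rw0, w0Rw1, w0Rw2, w1Rw1, w2Rw2
Complete open branch: satisfiable in S4, hence also in K, T (this S4-model is also a K-model and a T-model).
S5-tableau for the formula:
1. not (Dia ((not a implies b) and not c) implies Box Dia ((not a implies b) and not c)) and Box not b, w0
2. not (Dia ((not a implies b) and not c) implies Box Dia ((not a implies b) and not c)), w0   [and-rule on 1]
3. Box not b, w0   [and-rule on 1]
4. Dia ((not a implies b) and not c), w0   [neg-implies-rule on 2]
5. not Box Dia ((not a implies b) and not c), w0   [neg-implies-rule on 2]
6. not b, w0   [Box-rule on 3 via w0Rw0]
7. (not a implies b) and not c, w1   [Dia-rule on 4: fresh world w1, w0Rw1]
8. not a implies b, w1   [and-rule on 7]
9. not c, w1   [and-rule on 7]
10. not b, w1   [Box-rule on 3 via w0Rw1]
11. a, w1   [implies-rule on 8 (branches; this branch)]
12. not Dia ((not a implies b) and not c), w2   [neg-Box-rule on 5: fresh world w2, w0Rw2]
13. not b, w2   [Box-rule on 3 via w0Rw2]
14. not ((not a implies b) and not c), w0   [neg-Dia-rule on 12 via w2Rw0]
15. not ((not a implies b) and not c), w1   [neg-Dia-rule on 12 via w2Rw1]
16. not ((not a implies b) and not c), w2   [neg-Dia-rule on 12 via w2Rw2]
17. not (not a implies b), w0   [neg-and-rule on 14 (branches; this branch)]
18. not a, w0   [neg-implies-rule on 17]
19. not (not a implies b), w1   [neg-and-rule on 15 (branches; this branch)]
20. not a, w1   [neg-implies-rule on 19]
Accessibility: w0Rw0, w0Rw1, w0Rw2, w1Rw0, w1Rw1, w1Rw2, w2Rw0, w2Rw1, w2Rw2
Branch closes: a and not a both at w1.
Every branch closes (one shown): unsatisfiable in S5.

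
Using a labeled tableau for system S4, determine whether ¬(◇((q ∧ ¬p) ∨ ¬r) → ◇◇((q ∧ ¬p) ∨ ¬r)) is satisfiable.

1. ¬(◇((q ∧ ¬p) ∨ ¬r) → ◇◇((q ∧ ¬p) ∨ ¬r)), 0
2. ◇((q ∧ ¬p) ∨ ¬r), 0
3. ¬◇◇((q ∧ ¬p) ∨ ¬r), 0
4. ¬◇((q ∧ ¬p) ∨ ¬r), 0
5. ¬((q ∧ ¬p) ∨ ¬r), 0
6. ¬(q ∧ ¬p), 0
7. r, 0
8. p, 0
9. (q ∧ ¬p) ∨ ¬r, 1
10. ¬◇((q ∧ ¬p) ∨ ¬r), 1
11. ¬((q ∧ ¬p) ∨ ¬r), 1
12. ¬(q ∧ ¬p), 1
13. r, 1
14. q ∧ ¬p, 1
15. q, 1
16. ¬p, 1
17. p, 1
Accessibility: 0R0, 0R1, 1R1
Branch closes: p and ¬p both at 1.
All branches of the tableau close; one closing branch shown above.

Unsatisfiable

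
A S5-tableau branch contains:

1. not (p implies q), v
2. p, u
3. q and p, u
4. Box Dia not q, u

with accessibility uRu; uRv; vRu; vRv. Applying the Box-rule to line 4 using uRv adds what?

Dia not q, v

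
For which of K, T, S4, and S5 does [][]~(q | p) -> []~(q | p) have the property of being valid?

T, S4, S5

T-tableau for the negation ~([][]~(q | p) -> []~(q | p)):
1. ~([][]~(q | p) -> []~(q | p)), w0
2. [][]~(q | p), w0
3. ~[]~(q | p), w0
4. []~(q | p), w0
5. ~(q | p), w0
6. ~q, w0
7. ~p, w0
8. q | p, w1
9. []~(q | p), w1
10. ~(q | p), w1
11. ~q, w1
12. ~p, w1
13. p, w1
Accessibility: w0Rw0, w0Rw1, w1Rw1
Branch closes: p and ~p both at w1.
Every branch closes (one shown): valid in T, hence also in S4, S5 (every theorem of T is a theorem of S4 and S5).
K-tableau for the negation ~([][]~(q | p) -> []~(q | p)):
1. ~([][]~(q | p) -> []~(q | p)), w0
2. [][]~(q | p), w0
3. ~[]~(q | p), w0
4. q | p, w1
5. []~(q | p), w1
6. p, w1
Accessibility: w0Rw1
Complete open branch: countermodel on a K-frame, so not valid in K.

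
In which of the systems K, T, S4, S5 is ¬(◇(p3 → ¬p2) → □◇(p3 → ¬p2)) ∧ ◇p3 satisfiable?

S5-tableau for the formula:
1. ¬(◇(p3 → ¬p2) → □◇(p3 → ¬p2)) ∧ ◇p3, 0
2. ¬(◇(p3 → ¬p2) → □◇(p3 → ¬p2)), 0
3. ◇p3, 0
4. ◇(p3 → ¬p2), 0
5. ¬□◇(p3 → ¬p2), 0
6. p3, 1
7. p3 → ¬p2, 2
8. ¬p2, 2
9. ¬◇(p3 → ¬p2), 3
10. ¬(p3 → ¬p2), 0
11. p3, 0
12. p2, 0
13. ¬(p3 → ¬p2), 1
14. p2, 1
15. ¬(p3 → ¬p2), 2
16. p3, 2
17. p2, 2
Accessibility: 0R0, 0R1, 0R2, 0R3, 1R0, 1R1, 1R2, 1R3, 2R0, 2R1, 2R2, 2R3, 3R0, 3R1, 3R2, 3R3
Branch closes: p2 and ¬p2 both at 2.
Every branch closes (one shown): unsatisfiable in S5.
S4-tableau for the formula:
1. ¬(◇(p3 → ¬p2) → □◇(p3 → ¬p2)) ∧ ◇p3, 0
2. ¬(◇(p3 → ¬p2) → □◇(p3 → ¬p2)), 0
3. ◇p3, 0
4. ◇(p3 → ¬p2), 0
5. ¬□◇(p3 → ¬p2), 0
6. p3, 1
7. p3 → ¬p2, 2
8. ¬p2, 2
9. ¬◇(p3 → ¬p2), 3
10. ¬(p3 → ¬p2), 3
11. p3, 3
12. p2, 3
Accessibility: 0R0, 0R1, 0R2, 0R3, 1R1, 2R2, 3R3
Complete open branch: satisfiable in S4, hence also in K, T (this S4-model is also a K-model and a T-model).

K, T, S4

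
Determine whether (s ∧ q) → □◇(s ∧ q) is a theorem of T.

Tableau for the negation ¬((s ∧ q) → □◇(s ∧ q)):
1. ¬((s ∧ q) → □◇(s ∧ q)), u
2. s ∧ q, u
3. ¬□◇(s ∧ q), u
4. s, u
5. q, u
6. ¬◇(s ∧ q), v
7. ¬(s ∧ q), v
8. ¬q, v
Accessibility: uRu, uRv, vRv
The negation has an open branch (countermodel exists).

Invalid (countermodel exists)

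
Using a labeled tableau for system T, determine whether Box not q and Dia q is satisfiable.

Unsatisfiable

1. Box not q and Dia q, 0
2. Box not q, 0   [and-rule on 1]
3. Dia q, 0   [and-rule on 1]
4. not q, 0   [Box-rule on 2 via 0R0]
5. q, 1   [Dia-rule on 3: fresh world 1, 0R1]
6. not q, 1   [Box-rule on 2 via 0R1]
Accessibility: 0R0, 0R1, 1R1
Branch closes: q and not q both at 1.
(One branch shown.) All branches close.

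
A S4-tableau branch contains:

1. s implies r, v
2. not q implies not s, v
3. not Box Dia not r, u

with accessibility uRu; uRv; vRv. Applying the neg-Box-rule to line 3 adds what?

a fresh world w with uRw, and not Dia not r at w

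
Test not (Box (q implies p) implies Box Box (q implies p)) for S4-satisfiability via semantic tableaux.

Unsatisfiable (every branch closes)

1. not (Box (q implies p) implies Box Box (q implies p)), w0
2. Box (q implies p), w0
3. not Box Box (q implies p), w0
4. q implies p, w0
5. p, w0
6. not Box (q implies p), w1
7. q implies p, w1
8. p, w1
9. not (q implies p), w2
10. q, w2
11. not p, w2
12. q implies p, w2
13. p, w2
Accessibility: w0Rw0, w0Rw1, w0Rw2, w1Rw1, w1Rw2, w2Rw2
Branch closes: p and not p both at w2.
All branches of the tableau close; one closing branch shown above.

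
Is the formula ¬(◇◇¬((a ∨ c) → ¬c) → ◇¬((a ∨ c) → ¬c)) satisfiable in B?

1. ¬(◇◇¬((a ∨ c) → ¬c) → ◇¬((a ∨ c) → ¬c)), u
2. ◇◇¬((a ∨ c) → ¬c), u
3. ¬◇¬((a ∨ c) → ¬c), u
4. (a ∨ c) → ¬c, u
5. ¬c, u
6. ◇¬((a ∨ c) → ¬c), v
7. (a ∨ c) → ¬c, v
8. ¬c, v
9. ¬((a ∨ c) → ¬c), w
10. a ∨ c, w
11. c, w
Accessibility: uRu, uRv, vRu, vRv, vRw, wRv, wRw

Yes, satisfiable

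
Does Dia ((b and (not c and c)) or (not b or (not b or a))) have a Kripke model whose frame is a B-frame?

1. Dia ((b and (not c and c)) or (not b or (not b or a))), 0
2. (b and (not c and c)) or (not b or (not b or a)), 1
3. not b or (not b or a), 1
4. not b or a, 1
5. a, 1
Accessibility: 0R0, 0R1, 1R0, 1R1

Satisfiable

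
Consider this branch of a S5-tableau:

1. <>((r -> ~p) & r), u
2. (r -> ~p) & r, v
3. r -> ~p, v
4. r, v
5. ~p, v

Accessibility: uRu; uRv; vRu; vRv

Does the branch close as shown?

No world carries both an atom and its negation.

No, open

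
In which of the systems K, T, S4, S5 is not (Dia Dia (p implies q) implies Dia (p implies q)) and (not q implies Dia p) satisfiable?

S4-tableau for the formula:
1. not (Dia Dia (p implies q) implies Dia (p implies q)) and (not q implies Dia p), 0
2. not (Dia Dia (p implies q) implies Dia (p implies q)), 0
3. not q implies Dia p, 0
4. Dia Dia (p implies q), 0
5. not Dia (p implies q), 0
6. not (p implies q), 0
7. p, 0
8. not q, 0
9. Dia p, 0
10. Dia (p implies q), 1
11. not (p implies q), 1
12. p, 1
13. not q, 1
14. p, 2
15. not (p implies q), 2
16. not q, 2
17. p implies q, 3
18. not (p implies q), 3
19. p, 3
20. not q, 3
21. q, 3
Accessibility: 0R0, 0R1, 0R2, 0R3, 1R1, 1R3, 2R2, 3R3
Branch closes: q and not q both at 3.
Every branch closes (one shown): unsatisfiable in S4, hence also in S5 (every S5-frame is an S4-frame).
T-tableau for the formula:
1. not (Dia Dia (p implies q) implies Dia (p implies q)) and (not q implies Dia p), 0
2. not (Dia Dia (p implies q) implies Dia (p implies q)), 0
3. not q implies Dia p, 0
4. Dia Dia (p implies q), 0
5. not Dia (p implies q), 0
6. not (p implies q), 0
7. p, 0
8. not q, 0
9. Dia p, 0
10. Dia (p implies q), 1
11. not (p implies q), 1
12. p, 1
13. not q, 1
14. p, 2
15. not (p implies q), 2
16. not q, 2
17. p implies q, 3
18. q, 3
Accessibility: 0R0, 0R1, 0R2, 1R1, 1R3, 2R2, 3R3
Complete open branch: satisfiable in T, hence also in K (this T-model is also a K-model).

K, T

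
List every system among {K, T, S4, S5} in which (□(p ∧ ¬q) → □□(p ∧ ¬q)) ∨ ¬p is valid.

S4-tableau for the negation ¬((□(p ∧ ¬q) → □□(p ∧ ¬q)) ∨ ¬p):
1. ¬((□(p ∧ ¬q) → □□(p ∧ ¬q)) ∨ ¬p), w0
2. ¬(□(p ∧ ¬q) → □□(p ∧ ¬q)), w0
3. p, w0
4. □(p ∧ ¬q), w0
5. ¬□□(p ∧ ¬q), w0
6. p ∧ ¬q, w0
7. ¬q, w0
8. ¬□(p ∧ ¬q), w1
9. p ∧ ¬q, w1
10. p, w1
11. ¬q, w1
12. ¬(p ∧ ¬q), w2
13. p ∧ ¬q, w2
14. p, w2
15. ¬q, w2
16. q, w2
Accessibility: w0Rw0, w0Rw1, w0Rw2, w1Rw1, w1Rw2, w2Rw2
Branch closes: q and ¬q both at w2.
Every branch closes (one shown): valid in S4, hence also in S5 (every theorem of S4 is a theorem of S5).
T-tableau for the negation ¬((□(p ∧ ¬q) → □□(p ∧ ¬q)) ∨ ¬p):
1. ¬((□(p ∧ ¬q) → □□(p ∧ ¬q)) ∨ ¬p), w0
2. ¬(□(p ∧ ¬q) → □□(p ∧ ¬q)), w0
3. p, w0
4. □(p ∧ ¬q), w0
5. ¬□□(p ∧ ¬q), w0
6. p ∧ ¬q, w0
7. ¬q, w0
8. ¬□(p ∧ ¬q), w1
9. p ∧ ¬q, w1
10. p, w1
11. ¬q, w1
12. ¬(p ∧ ¬q), w2
13. q, w2
Accessibility: w0Rw0, w0Rw1, w1Rw1, w1Rw2, w2Rw2
Complete open branch: countermodel on a T-frame, so not valid in T, nor in K (the same frame is also a K-frame).

S4, S5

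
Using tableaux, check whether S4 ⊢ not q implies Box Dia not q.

Tableau for the negation not (not q implies Box Dia not q):
1. not (not q implies Box Dia not q), w0
2. not q, w0
3. not Box Dia not q, w0
4. not Dia not q, w1
5. q, w1
Accessibility: w0Rw0, w0Rw1, w1Rw1
The negation has an open branch (countermodel exists).

Invalid (countermodel exists)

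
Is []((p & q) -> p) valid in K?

Valid

Tableau for the negation ~[]((p & q) -> p):
1. ~[]((p & q) -> p), 0
2. ~((p & q) -> p), 1   [~[]-rule on 1: fresh world 1, 0R1]
3. p & q, 1   [~->-rule on 2]
4. ~p, 1   [~->-rule on 2]
5. p, 1   [&-rule on 3]
6. q, 1   [&-rule on 3]
Accessibility: 0R1
Branch closes: p and ~p both at 1.
Every branch of the negation's tableau closes; the branch above is one of them.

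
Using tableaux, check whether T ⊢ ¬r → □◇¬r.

Tableau for the negation ¬(¬r → □◇¬r):
1. ¬(¬r → □◇¬r), w0
2. ¬r, w0   [¬→-rule on 1]
3. ¬□◇¬r, w0   [¬→-rule on 1]
4. ¬◇¬r, w1   [¬□-rule on 3: fresh world w1, w0Rw1]
5. r, w1   [¬◇-rule on 4 via w1Rw1]
Accessibility: w0Rw0, w0Rw1, w1Rw1
The negation has an open branch (countermodel exists).

No, not valid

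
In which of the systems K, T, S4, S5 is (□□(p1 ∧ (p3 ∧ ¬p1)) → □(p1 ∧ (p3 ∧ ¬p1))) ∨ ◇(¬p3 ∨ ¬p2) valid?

T, S4, S5

T-tableau for the negation ¬((□□(p1 ∧ (p3 ∧ ¬p1)) → □(p1 ∧ (p3 ∧ ¬p1))) ∨ ◇(¬p3 ∨ ¬p2)):
1. ¬((□□(p1 ∧ (p3 ∧ ¬p1)) → □(p1 ∧ (p3 ∧ ¬p1))) ∨ ◇(¬p3 ∨ ¬p2)), w0
2. ¬(□□(p1 ∧ (p3 ∧ ¬p1)) → □(p1 ∧ (p3 ∧ ¬p1))), w0   [¬∨-rule on 1]
3. ¬◇(¬p3 ∨ ¬p2), w0   [¬∨-rule on 1]
4. □□(p1 ∧ (p3 ∧ ¬p1)), w0   [¬→-rule on 2]
5. ¬□(p1 ∧ (p3 ∧ ¬p1)), w0   [¬→-rule on 2]
6. ¬(¬p3 ∨ ¬p2), w0   [¬◇-rule on 3 via w0Rw0]
7. p3, w0   [¬∨-rule on 6]
8. p2, w0   [¬∨-rule on 6]
9. □(p1 ∧ (p3 ∧ ¬p1)), w0   [□-rule on 4 via w0Rw0]
10. p1 ∧ (p3 ∧ ¬p1), w0   [□-rule on 9 via w0Rw0]
11. p1, w0   [∧-rule on 10]
12. p3 ∧ ¬p1, w0   [∧-rule on 10]
13. ¬p1, w0   [∧-rule on 12]
Accessibility: w0Rw0
Branch closes: p1 and ¬p1 both at w0.
Every branch closes (one shown): valid in T, hence also in S4, S5 (every theorem of T is a theorem of S4 and S5).
K-tableau for the negation ¬((□□(p1 ∧ (p3 ∧ ¬p1)) → □(p1 ∧ (p3 ∧ ¬p1))) ∨ ◇(¬p3 ∨ ¬p2)):
1. ¬((□□(p1 ∧ (p3 ∧ ¬p1)) → □(p1 ∧ (p3 ∧ ¬p1))) ∨ ◇(¬p3 ∨ ¬p2)), w0
2. ¬(□□(p1 ∧ (p3 ∧ ¬p1)) → □(p1 ∧ (p3 ∧ ¬p1))), w0   [¬∨-rule on 1]
3. ¬◇(¬p3 ∨ ¬p2), w0   [¬∨-rule on 1]
4. □□(p1 ∧ (p3 ∧ ¬p1)), w0   [¬→-rule on 2]
5. ¬□(p1 ∧ (p3 ∧ ¬p1)), w0   [¬→-rule on 2]
6. ¬(p1 ∧ (p3 ∧ ¬p1)), w1   [¬□-rule on 5: fresh world w1, w0Rw1]
7. ¬(¬p3 ∨ ¬p2), w1   [¬◇-rule on 3 via w0Rw1]
8. p3, w1   [¬∨-rule on 7]
9. p2, w1   [¬∨-rule on 7]
10. □(p1 ∧ (p3 ∧ ¬p1)), w1   [□-rule on 4 via w0Rw1]
11. ¬(p3 ∧ ¬p1), w1   [¬∧-rule on 6 (branches; this branch)]
12. p1, w1   [¬∧-rule on 11 (branches; this branch)]
Accessibility: w0Rw1
Complete open branch: countermodel on a K-frame, so not valid in K.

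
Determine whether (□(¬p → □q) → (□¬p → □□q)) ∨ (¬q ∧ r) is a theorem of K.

Yes, valid

Tableau for the negation ¬((□(¬p → □q) → (□¬p → □□q)) ∨ (¬q ∧ r)):
1. ¬((□(¬p → □q) → (□¬p → □□q)) ∨ (¬q ∧ r)), 0
2. ¬(□(¬p → □q) → (□¬p → □□q)), 0
3. ¬(¬q ∧ r), 0
4. □(¬p → □q), 0
5. ¬(□¬p → □□q), 0
6. □¬p, 0
7. ¬□□q, 0
8. ¬r, 0
9. ¬□q, 1
10. ¬p → □q, 1
11. ¬p, 1
12. □q, 1
13. ¬q, 2
14. q, 2
Accessibility: 0R1, 1R2
Branch closes: q and ¬q both at 2.
Every branch of the negation's tableau closes; the branch above is one of them.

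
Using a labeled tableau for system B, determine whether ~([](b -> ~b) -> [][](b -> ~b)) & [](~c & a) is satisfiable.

1. ~([](b -> ~b) -> [][](b -> ~b)) & [](~c & a), 0
2. ~([](b -> ~b) -> [][](b -> ~b)), 0
3. [](~c & a), 0
4. [](b -> ~b), 0
5. ~[][](b -> ~b), 0
6. ~c & a, 0
7. ~c, 0
8. a, 0
9. b -> ~b, 0
10. ~b, 0
11. ~[](b -> ~b), 1
12. ~c & a, 1
13. ~c, 1
14. a, 1
15. b -> ~b, 1
16. ~b, 1
17. ~(b -> ~b), 2
18. b, 2
Accessibility: 0R0, 0R1, 1R0, 1R1, 1R2, 2R1, 2R2

Satisfiable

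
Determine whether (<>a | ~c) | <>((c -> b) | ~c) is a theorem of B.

Tableau for the negation ~((<>a | ~c) | <>((c -> b) | ~c)):
1. ~((<>a | ~c) | <>((c -> b) | ~c)), u
2. ~(<>a | ~c), u   [~|-rule on 1]
3. ~<>((c -> b) | ~c), u   [~|-rule on 1]
4. ~<>a, u   [~|-rule on 2]
5. c, u   [~|-rule on 2]
6. ~((c -> b) | ~c), u   [~<>-rule on 3 via uRu]
7. ~(c -> b), u   [~|-rule on 6]
8. ~b, u   [~->-rule on 7]
9. ~a, u   [~<>-rule on 4 via uRu]
Accessibility: uRu
The negation has an open branch (countermodel exists).

Invalid (countermodel exists)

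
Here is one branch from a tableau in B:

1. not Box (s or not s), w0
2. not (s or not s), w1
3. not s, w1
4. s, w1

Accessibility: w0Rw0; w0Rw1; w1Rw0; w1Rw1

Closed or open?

Yes, closed

Both s and not s appear at w1.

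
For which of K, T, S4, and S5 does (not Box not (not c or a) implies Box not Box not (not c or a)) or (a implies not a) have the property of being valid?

S5

S5-tableau for the negation not ((not Box not (not c or a) implies Box not Box not (not c or a)) or (a implies not a)):
1. not ((not Box not (not c or a) implies Box not Box not (not c or a)) or (a implies not a)), 0
2. not (not Box not (not c or a) implies Box not Box not (not c or a)), 0
3. not (a implies not a), 0
4. not Box not (not c or a), 0
5. not Box not Box not (not c or a), 0
6. a, 0
7. not c or a, 1
8. a, 1
9. Box not (not c or a), 2
10. not (not c or a), 0
11. c, 0
12. not a, 0
Accessibility: 0R0, 0R1, 0R2, 1R0, 1R1, 1R2, 2R0, 2R1, 2R2
Branch closes: a and not a both at 0.
Every branch closes (one shown): valid in S5.
S4-tableau for the negation not ((not Box not (not c or a) implies Box not Box not (not c or a)) or (a implies not a)):
1. not ((not Box not (not c or a) implies Box not Box not (not c or a)) or (a implies not a)), 0
2. not (not Box not (not c or a) implies Box not Box not (not c or a)), 0
3. not (a implies not a), 0
4. not Box not (not c or a), 0
5. not Box not Box not (not c or a), 0
6. a, 0
7. not c or a, 1
8. a, 1
9. Box not (not c or a), 2
10. not (not c or a), 2
11. c, 2
12. not a, 2
Accessibility: 0R0, 0R1, 0R2, 1R1, 2R2
Complete open branch: countermodel on an S4-frame, so not valid in S4, nor in K, T (the same frame is also a K-frame and a T-frame).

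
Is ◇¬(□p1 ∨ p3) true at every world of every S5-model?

Not valid

Tableau for the negation ¬◇¬(□p1 ∨ p3):
1. ¬◇¬(□p1 ∨ p3), u
2. □p1 ∨ p3, u
3. p3, u
Accessibility: uRu
The negation has an open branch (countermodel exists).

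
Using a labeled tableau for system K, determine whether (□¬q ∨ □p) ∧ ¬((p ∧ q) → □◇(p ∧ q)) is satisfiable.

1. (□¬q ∨ □p) ∧ ¬((p ∧ q) → □◇(p ∧ q)), 0
2. □¬q ∨ □p, 0   [∧-rule on 1]
3. ¬((p ∧ q) → □◇(p ∧ q)), 0   [∧-rule on 1]
4. p ∧ q, 0   [¬→-rule on 3]
5. ¬□◇(p ∧ q), 0   [¬→-rule on 3]
6. p, 0   [∧-rule on 4]
7. q, 0   [∧-rule on 4]
8. □p, 0   [∨-rule on 2 (branches; this branch)]
9. ¬◇(p ∧ q), 1   [¬□-rule on 5: fresh world 1, 0R1]
10. p, 1   [□-rule on 8 via 0R1]
Accessibility: 0R1

Yes, satisfiable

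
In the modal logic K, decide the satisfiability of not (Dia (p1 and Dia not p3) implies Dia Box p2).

1. not (Dia (p1 and Dia not p3) implies Dia Box p2), w0
2. Dia (p1 and Dia not p3), w0   [neg-implies-rule on 1]
3. not Dia Box p2, w0   [neg-implies-rule on 1]
4. p1 and Dia not p3, w1   [Dia-rule on 2: fresh world w1, w0Rw1]
5. p1, w1   [and-rule on 4]
6. Dia not p3, w1   [and-rule on 4]
7. not Box p2, w1   [neg-Dia-rule on 3 via w0Rw1]
8. not p3, w2   [Dia-rule on 6: fresh world w2, w1Rw2]
9. not p2, w3   [neg-Box-rule on 7: fresh world w3, w1Rw3]
Accessibility: w0Rw1, w1Rw2, w1Rw3

Yes, satisfiable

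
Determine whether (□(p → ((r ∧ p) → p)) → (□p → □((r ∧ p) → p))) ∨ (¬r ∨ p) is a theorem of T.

Tableau for the negation ¬((□(p → ((r ∧ p) → p)) → (□p → □((r ∧ p) → p))) ∨ (¬r ∨ p)):
1. ¬((□(p → ((r ∧ p) → p)) → (□p → □((r ∧ p) → p))) ∨ (¬r ∨ p)), w0
2. ¬(□(p → ((r ∧ p) → p)) → (□p → □((r ∧ p) → p))), w0
3. ¬(¬r ∨ p), w0
4. □(p → ((r ∧ p) → p)), w0
5. ¬(□p → □((r ∧ p) → p)), w0
6. r, w0
7. ¬p, w0
8. □p, w0
9. ¬□((r ∧ p) → p), w0
10. p → ((r ∧ p) → p), w0
11. p, w0
Accessibility: w0Rw0
Branch closes: p and ¬p both at w0.
Every branch of the negation's tableau closes; the branch above is one of them.

Yes, valid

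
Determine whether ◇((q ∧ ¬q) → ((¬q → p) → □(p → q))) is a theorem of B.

Tableau for the negation ¬◇((q ∧ ¬q) → ((¬q → p) → □(p → q))):
1. ¬◇((q ∧ ¬q) → ((¬q → p) → □(p → q))), u
2. ¬((q ∧ ¬q) → ((¬q → p) → □(p → q))), u
3. q ∧ ¬q, u
4. ¬((¬q → p) → □(p → q)), u
5. q, u
6. ¬q, u
Accessibility: uRu
Branch closes: q and ¬q both at u.
All branches of the negation close; one closing branch shown above.

Valid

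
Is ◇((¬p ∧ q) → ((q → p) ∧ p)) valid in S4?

Tableau for the negation ¬◇((¬p ∧ q) → ((q → p) ∧ p)):
1. ¬◇((¬p ∧ q) → ((q → p) ∧ p)), u
2. ¬((¬p ∧ q) → ((q → p) ∧ p)), u
3. ¬p ∧ q, u
4. ¬((q → p) ∧ p), u
5. ¬p, u
6. q, u
Accessibility: uRu
The negation has an open branch (countermodel exists).

No, not valid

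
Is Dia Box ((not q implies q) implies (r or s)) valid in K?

Tableau for the negation not Dia Box ((not q implies q) implies (r or s)):
1. not Dia Box ((not q implies q) implies (r or s)), u
The negation has an open branch (countermodel exists).

No, not valid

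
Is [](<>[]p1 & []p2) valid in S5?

No, not valid

Tableau for the negation ~[](<>[]p1 & []p2):
1. ~[](<>[]p1 & []p2), w0
2. ~(<>[]p1 & []p2), w1
3. ~[]p2, w1
4. ~p2, w2
Accessibility: w0Rw0, w0Rw1, w0Rw2, w1Rw0, w1Rw1, w1Rw2, w2Rw0, w2Rw1, w2Rw2
The negation has an open branch (countermodel exists).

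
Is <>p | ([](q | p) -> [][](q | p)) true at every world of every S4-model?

Tableau for the negation ~(<>p | ([](q | p) -> [][](q | p))):
1. ~(<>p | ([](q | p) -> [][](q | p))), w0
2. ~<>p, w0
3. ~([](q | p) -> [][](q | p)), w0
4. [](q | p), w0
5. ~[][](q | p), w0
6. ~p, w0
7. q | p, w0
8. q, w0
9. ~[](q | p), w1
10. ~p, w1
11. q | p, w1
12. q, w1
13. ~(q | p), w2
14. ~q, w2
15. ~p, w2
16. q | p, w2
17. p, w2
Accessibility: w0Rw0, w0Rw1, w0Rw2, w1Rw1, w1Rw2, w2Rw2
Branch closes: p and ~p both at w2.
All branches of the negation close; one closing branch shown above.

Valid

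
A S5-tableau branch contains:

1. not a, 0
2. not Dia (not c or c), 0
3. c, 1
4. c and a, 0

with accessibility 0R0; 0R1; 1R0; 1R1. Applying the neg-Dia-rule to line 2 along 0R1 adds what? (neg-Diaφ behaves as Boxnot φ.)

not (not c or c), 1

neg-Diaφ behaves as Boxnot φ: propagate the negated body to each accessible world.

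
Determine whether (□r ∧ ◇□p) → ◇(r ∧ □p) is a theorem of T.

Valid

Tableau for the negation ¬((□r ∧ ◇□p) → ◇(r ∧ □p)):
1. ¬((□r ∧ ◇□p) → ◇(r ∧ □p)), 0
2. □r ∧ ◇□p, 0   [¬→-rule on 1]
3. ¬◇(r ∧ □p), 0   [¬→-rule on 1]
4. □r, 0   [∧-rule on 2]
5. ◇□p, 0   [∧-rule on 2]
6. ¬(r ∧ □p), 0   [¬◇-rule on 3 via 0R0]
7. r, 0   [□-rule on 4 via 0R0]
8. ¬□p, 0   [¬∧-rule on 6 (branches; this branch)]
9. □p, 1   [◇-rule on 5: fresh world 1, 0R1]
10. ¬(r ∧ □p), 1   [¬◇-rule on 3 via 0R1]
11. r, 1   [□-rule on 4 via 0R1]
12. p, 1   [□-rule on 9 via 1R1]
13. ¬□p, 1   [¬∧-rule on 10 (branches; this branch)]
14. ¬p, 2   [¬□-rule on 8: fresh world 2, 0R2]
15. ¬(r ∧ □p), 2   [¬◇-rule on 3 via 0R2]
16. r, 2   [□-rule on 4 via 0R2]
17. ¬□p, 2   [¬∧-rule on 15 (branches; this branch)]
18. ¬p, 3   [¬□-rule on 13: fresh world 3, 1R3]
19. p, 3   [□-rule on 9 via 1R3]
Accessibility: 0R0, 0R1, 0R2, 1R1, 1R3, 2R2, 3R3
Branch closes: p and ¬p both at 3.
Every branch of the negation's tableau closes; the branch above is one of them.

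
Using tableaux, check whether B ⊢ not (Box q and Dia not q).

Tableau for the negation Box q and Dia not q:
1. Box q and Dia not q, w0
2. Box q, w0
3. Dia not q, w0
4. q, w0
5. not q, w1
6. q, w1
Accessibility: w0Rw0, w0Rw1, w1Rw0, w1Rw1
Branch closes: q and not q both at w1.
All branches of the negation close; one closing branch shown above.

Yes, valid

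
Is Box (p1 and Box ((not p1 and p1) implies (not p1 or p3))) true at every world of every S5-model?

Tableau for the negation not Box (p1 and Box ((not p1 and p1) implies (not p1 or p3))):
1. not Box (p1 and Box ((not p1 and p1) implies (not p1 or p3))), 0
2. not (p1 and Box ((not p1 and p1) implies (not p1 or p3))), 1
3. not p1, 1
Accessibility: 0R0, 0R1, 1R0, 1R1
The negation has an open branch (countermodel exists).

Invalid (countermodel exists)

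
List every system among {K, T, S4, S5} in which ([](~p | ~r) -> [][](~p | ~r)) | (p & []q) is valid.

S4, S5

T-tableau for the negation ~(([](~p | ~r) -> [][](~p | ~r)) | (p & []q)):
1. ~(([](~p | ~r) -> [][](~p | ~r)) | (p & []q)), u
2. ~([](~p | ~r) -> [][](~p | ~r)), u   [~|-rule on 1]
3. ~(p & []q), u   [~|-rule on 1]
4. [](~p | ~r), u   [~->-rule on 2]
5. ~[][](~p | ~r), u   [~->-rule on 2]
6. ~p | ~r, u   [[]-rule on 4 via uRu]
7. ~[]q, u   [~&-rule on 3 (branches; this branch)]
8. ~r, u   [|-rule on 6 (branches; this branch)]
9. ~[](~p | ~r), v   [~[]-rule on 5: fresh world v, uRv]
10. ~p | ~r, v   [[]-rule on 4 via uRv]
11. ~r, v   [|-rule on 10 (branches; this branch)]
12. ~q, w   [~[]-rule on 7: fresh world w, uRw]
13. ~p | ~r, w   [[]-rule on 4 via uRw]
14. ~r, w   [|-rule on 13 (branches; this branch)]
15. ~(~p | ~r), x   [~[]-rule on 9: fresh world x, vRx]
16. p, x   [~|-rule on 15]
17. r, x   [~|-rule on 15]
Accessibility: uRu, uRv, uRw, vRv, vRx, wRw, xRx
Complete open branch: countermodel on a T-frame, so not valid in T, nor in K (the same frame is also a K-frame).
S4-tableau for the negation ~(([](~p | ~r) -> [][](~p | ~r)) | (p & []q)):
1. ~(([](~p | ~r) -> [][](~p | ~r)) | (p & []q)), u
2. ~([](~p | ~r) -> [][](~p | ~r)), u   [~|-rule on 1]
3. ~(p & []q), u   [~|-rule on 1]
4. [](~p | ~r), u   [~->-rule on 2]
5. ~[][](~p | ~r), u   [~->-rule on 2]
6. ~p | ~r, u   [[]-rule on 4 via uRu]
7. ~[]q, u   [~&-rule on 3 (branches; this branch)]
8. ~r, u   [|-rule on 6 (branches; this branch)]
9. ~[](~p | ~r), v   [~[]-rule on 5: fresh world v, uRv]
10. ~p | ~r, v   [[]-rule on 4 via uRv]
11. ~r, v   [|-rule on 10 (branches; this branch)]
12. ~q, w   [~[]-rule on 7: fresh world w, uRw]
13. ~p | ~r, w   [[]-rule on 4 via uRw]
14. ~r, w   [|-rule on 13 (branches; this branch)]
15. ~(~p | ~r), x   [~[]-rule on 9: fresh world x, vRx]
16. p, x   [~|-rule on 15]
17. r, x   [~|-rule on 15]
18. ~p | ~r, x   [[]-rule on 4 via uRx]
19. ~r, x   [|-rule on 18 (branches; this branch)]
Accessibility: uRu, uRv, uRw, uRx, vRv, vRx, wRw, xRx
Branch closes: r and ~r both at x.
Every branch closes (one shown): valid in S4, hence also in S5 (every theorem of S4 is a theorem of S5).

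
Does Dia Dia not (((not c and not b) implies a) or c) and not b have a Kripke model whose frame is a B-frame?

Satisfiable (open branch found)

1. Dia Dia not (((not c and not b) implies a) or c) and not b, u
2. Dia Dia not (((not c and not b) implies a) or c), u   [and-rule on 1]
3. not b, u   [and-rule on 1]
4. Dia not (((not c and not b) implies a) or c), v   [Dia-rule on 2: fresh world v, uRv]
5. not (((not c and not b) implies a) or c), w   [Dia-rule on 4: fresh world w, vRw]
6. not ((not c and not b) implies a), w   [neg-or-rule on 5]
7. not c, w   [neg-or-rule on 5]
8. not c and not b, w   [neg-implies-rule on 6]
9. not a, w   [neg-implies-rule on 6]
10. not b, w   [and-rule on 8]
Accessibility: uRu, uRv, vRu, vRv, vRw, wRv, wRw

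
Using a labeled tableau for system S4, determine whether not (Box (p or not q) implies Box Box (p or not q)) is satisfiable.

1. not (Box (p or not q) implies Box Box (p or not q)), 0
2. Box (p or not q), 0
3. not Box Box (p or not q), 0
4. p or not q, 0
5. not q, 0
6. not Box (p or not q), 1
7. p or not q, 1
8. not q, 1
9. not (p or not q), 2
10. not p, 2
11. q, 2
12. p or not q, 2
13. not q, 2
Accessibility: 0R0, 0R1, 0R2, 1R1, 1R2, 2R2
Branch closes: q and not q both at 2.
All branches of the tableau close; one closing branch shown above.

No, unsatisfiable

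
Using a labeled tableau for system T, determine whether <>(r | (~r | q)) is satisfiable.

Yes, satisfiable

1. <>(r | (~r | q)), u
2. r | (~r | q), v
3. ~r | q, v
4. q, v
Accessibility: uRu, uRv, vRv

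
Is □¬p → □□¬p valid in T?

Tableau for the negation ¬(□¬p → □□¬p):
1. ¬(□¬p → □□¬p), w0
2. □¬p, w0   [¬→-rule on 1]
3. ¬□□¬p, w0   [¬→-rule on 1]
4. ¬p, w0   [□-rule on 2 via w0Rw0]
5. ¬□¬p, w1   [¬□-rule on 3: fresh world w1, w0Rw1]
6. ¬p, w1   [□-rule on 2 via w0Rw1]
7. p, w2   [¬□-rule on 5: fresh world w2, w1Rw2]
Accessibility: w0Rw0, w0Rw1, w1Rw1, w1Rw2, w2Rw2
The negation has an open branch (countermodel exists).

Invalid (countermodel exists)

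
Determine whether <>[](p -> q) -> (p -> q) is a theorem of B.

Valid in B

Tableau for the negation ~(<>[](p -> q) -> (p -> q)):
1. ~(<>[](p -> q) -> (p -> q)), 0
2. <>[](p -> q), 0   [~->-rule on 1]
3. ~(p -> q), 0   [~->-rule on 1]
4. p, 0   [~->-rule on 3]
5. ~q, 0   [~->-rule on 3]
6. [](p -> q), 1   [<>-rule on 2: fresh world 1, 0R1]
7. p -> q, 0   [[]-rule on 6 via 1R0]
8. p -> q, 1   [[]-rule on 6 via 1R1]
9. q, 0   [->-rule on 7 (branches; this branch)]
Accessibility: 0R0, 0R1, 1R0, 1R1
Branch closes: q and ~q both at 0.
Every branch of the negation's tableau closes; the branch above is one of them.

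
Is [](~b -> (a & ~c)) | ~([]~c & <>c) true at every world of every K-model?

Tableau for the negation ~([](~b -> (a & ~c)) | ~([]~c & <>c)):
1. ~([](~b -> (a & ~c)) | ~([]~c & <>c)), 0
2. ~[](~b -> (a & ~c)), 0
3. []~c & <>c, 0
4. []~c, 0
5. <>c, 0
6. ~(~b -> (a & ~c)), 1
7. ~b, 1
8. ~(a & ~c), 1
9. ~c, 1
10. ~a, 1
11. c, 2
12. ~c, 2
Accessibility: 0R1, 0R2
Branch closes: c and ~c both at 2.
Every branch of the negation's tableau closes; the branch above is one of them.

Valid in K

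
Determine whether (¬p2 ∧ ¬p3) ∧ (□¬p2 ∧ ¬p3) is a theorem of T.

Tableau for the negation ¬((¬p2 ∧ ¬p3) ∧ (□¬p2 ∧ ¬p3)):
1. ¬((¬p2 ∧ ¬p3) ∧ (□¬p2 ∧ ¬p3)), 0
2. ¬(□¬p2 ∧ ¬p3), 0
3. p3, 0
Accessibility: 0R0
The negation has an open branch (countermodel exists).

Not valid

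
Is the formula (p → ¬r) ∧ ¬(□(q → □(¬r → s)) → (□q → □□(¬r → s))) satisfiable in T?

1. (p → ¬r) ∧ ¬(□(q → □(¬r → s)) → (□q → □□(¬r → s))), u
2. p → ¬r, u
3. ¬(□(q → □(¬r → s)) → (□q → □□(¬r → s))), u
4. □(q → □(¬r → s)), u
5. ¬(□q → □□(¬r → s)), u
6. □q, u
7. ¬□□(¬r → s), u
8. q → □(¬r → s), u
9. q, u
10. ¬r, u
11. □(¬r → s), u
12. ¬r → s, u
13. s, u
14. ¬□(¬r → s), v
15. q → □(¬r → s), v
16. q, v
17. ¬r → s, v
18. □(¬r → s), v
19. s, v
20. ¬(¬r → s), w
21. ¬r, w
22. ¬s, w
23. ¬r → s, w
24. s, w
Accessibility: uRu, uRv, vRv, vRw, wRw
Branch closes: s and ¬s both at w.
Every branch closes; the branch above is one of them.

No, unsatisfiable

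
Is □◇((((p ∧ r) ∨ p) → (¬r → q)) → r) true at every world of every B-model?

Tableau for the negation ¬□◇((((p ∧ r) ∨ p) → (¬r → q)) → r):
1. ¬□◇((((p ∧ r) ∨ p) → (¬r → q)) → r), 0
2. ¬◇((((p ∧ r) ∨ p) → (¬r → q)) → r), 1   [¬□-rule on 1: fresh world 1, 0R1]
3. ¬((((p ∧ r) ∨ p) → (¬r → q)) → r), 0   [¬◇-rule on 2 via 1R0]
4. ((p ∧ r) ∨ p) → (¬r → q), 0   [¬→-rule on 3]
5. ¬r, 0   [¬→-rule on 3]
6. ¬((((p ∧ r) ∨ p) → (¬r → q)) → r), 1   [¬◇-rule on 2 via 1R1]
7. ((p ∧ r) ∨ p) → (¬r → q), 1   [¬→-rule on 6]
8. ¬r, 1   [¬→-rule on 6]
9. ¬r → q, 0   [→-rule on 4 (branches; this branch)]
10. ¬r → q, 1   [→-rule on 7 (branches; this branch)]
11. q, 0   [→-rule on 9 (branches; this branch)]
12. q, 1   [→-rule on 10 (branches; this branch)]
Accessibility: 0R0, 0R1, 1R0, 1R1
The negation has an open branch (countermodel exists).

Invalid (countermodel exists)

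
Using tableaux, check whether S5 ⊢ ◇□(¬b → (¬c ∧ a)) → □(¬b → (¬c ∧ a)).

Valid in S5

Tableau for the negation ¬(◇□(¬b → (¬c ∧ a)) → □(¬b → (¬c ∧ a))):
1. ¬(◇□(¬b → (¬c ∧ a)) → □(¬b → (¬c ∧ a))), 0
2. ◇□(¬b → (¬c ∧ a)), 0
3. ¬□(¬b → (¬c ∧ a)), 0
4. □(¬b → (¬c ∧ a)), 1
5. ¬b → (¬c ∧ a), 0
6. ¬b → (¬c ∧ a), 1
7. ¬c ∧ a, 0
8. ¬c, 0
9. a, 0
10. ¬c ∧ a, 1
11. ¬c, 1
12. a, 1
13. ¬(¬b → (¬c ∧ a)), 2
14. ¬b, 2
15. ¬(¬c ∧ a), 2
16. ¬b → (¬c ∧ a), 2
17. ¬a, 2
18. ¬c ∧ a, 2
19. ¬c, 2
20. a, 2
Accessibility: 0R0, 0R1, 0R2, 1R0, 1R1, 1R2, 2R0, 2R1, 2R2
Branch closes: a and ¬a both at 2.
All branches of the negation close; one closing branch shown above.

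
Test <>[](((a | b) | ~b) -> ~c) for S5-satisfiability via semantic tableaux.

Yes, satisfiable

1. <>[](((a | b) | ~b) -> ~c), w0
2. [](((a | b) | ~b) -> ~c), w1
3. ((a | b) | ~b) -> ~c, w0
4. ((a | b) | ~b) -> ~c, w1
5. ~c, w0
6. ~c, w1
Accessibility: w0Rw0, w0Rw1, w1Rw0, w1Rw1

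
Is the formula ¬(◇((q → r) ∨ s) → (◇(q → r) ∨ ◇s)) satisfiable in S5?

Unsatisfiable

1. ¬(◇((q → r) ∨ s) → (◇(q → r) ∨ ◇s)), u
2. ◇((q → r) ∨ s), u
3. ¬(◇(q → r) ∨ ◇s), u
4. ¬◇(q → r), u
5. ¬◇s, u
6. ¬(q → r), u
7. q, u
8. ¬r, u
9. ¬s, u
10. (q → r) ∨ s, v
11. ¬(q → r), v
12. q, v
13. ¬r, v
14. ¬s, v
15. q → r, v
16. r, v
Accessibility: uRu, uRv, vRu, vRv
Branch closes: r and ¬r both at v.
All branches of the tableau close; one closing branch shown above.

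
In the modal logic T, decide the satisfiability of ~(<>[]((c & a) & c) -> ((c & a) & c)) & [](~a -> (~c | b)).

Satisfiable

1. ~(<>[]((c & a) & c) -> ((c & a) & c)) & [](~a -> (~c | b)), u
2. ~(<>[]((c & a) & c) -> ((c & a) & c)), u
3. [](~a -> (~c | b)), u
4. <>[]((c & a) & c), u
5. ~((c & a) & c), u
6. ~a -> (~c | b), u
7. ~c, u
8. ~c | b, u
9. b, u
10. []((c & a) & c), v
11. ~a -> (~c | b), v
12. (c & a) & c, v
13. c & a, v
14. c, v
15. a, v
16. ~c | b, v
17. b, v
Accessibility: uRu, uRv, vRv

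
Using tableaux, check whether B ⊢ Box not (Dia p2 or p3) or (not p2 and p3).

Not valid

Tableau for the negation not (Box not (Dia p2 or p3) or (not p2 and p3)):
1. not (Box not (Dia p2 or p3) or (not p2 and p3)), w0
2. not Box not (Dia p2 or p3), w0   [neg-or-rule on 1]
3. not (not p2 and p3), w0   [neg-or-rule on 1]
4. not p3, w0   [neg-and-rule on 3 (branches; this branch)]
5. Dia p2 or p3, w1   [neg-Box-rule on 2: fresh world w1, w0Rw1]
6. p3, w1   [or-rule on 5 (branches; this branch)]
Accessibility: w0Rw0, w0Rw1, w1Rw0, w1Rw1
The negation has an open branch (countermodel exists).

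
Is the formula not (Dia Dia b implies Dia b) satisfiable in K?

Satisfiable (open branch found)

1. not (Dia Dia b implies Dia b), w0
2. Dia Dia b, w0
3. not Dia b, w0
4. Dia b, w1
5. not b, w1
6. b, w2
Accessibility: w0Rw1, w1Rw2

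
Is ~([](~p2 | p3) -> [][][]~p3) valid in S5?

No, not valid

Tableau for the negation [](~p2 | p3) -> [][][]~p3:
1. [](~p2 | p3) -> [][][]~p3, u
2. [][][]~p3, u
3. [][]~p3, u
4. []~p3, u
5. ~p3, u
Accessibility: uRu
The negation has an open branch (countermodel exists).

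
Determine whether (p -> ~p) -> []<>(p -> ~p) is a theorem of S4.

Not valid

Tableau for the negation ~((p -> ~p) -> []<>(p -> ~p)):
1. ~((p -> ~p) -> []<>(p -> ~p)), u
2. p -> ~p, u
3. ~[]<>(p -> ~p), u
4. ~p, u
5. ~<>(p -> ~p), v
6. ~(p -> ~p), v
7. p, v
Accessibility: uRu, uRv, vRv
The negation has an open branch (countermodel exists).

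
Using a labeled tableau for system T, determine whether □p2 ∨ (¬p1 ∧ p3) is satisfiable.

Satisfiable

1. □p2 ∨ (¬p1 ∧ p3), w0
2. ¬p1 ∧ p3, w0   [∨-rule on 1 (branches; this branch)]
3. ¬p1, w0   [∧-rule on 2]
4. p3, w0   [∧-rule on 2]
Accessibility: w0Rw0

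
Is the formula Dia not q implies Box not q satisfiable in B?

Yes, satisfiable

1. Dia not q implies Box not q, u
2. Box not q, u   [implies-rule on 1 (branches; this branch)]
3. not q, u   [Box-rule on 2 via uRu]
Accessibility: uRu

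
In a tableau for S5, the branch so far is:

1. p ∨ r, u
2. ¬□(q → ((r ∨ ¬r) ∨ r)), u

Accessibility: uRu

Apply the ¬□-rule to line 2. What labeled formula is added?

a fresh world v with uRv, and ¬(q → ((r ∨ ¬r) ∨ r)) at v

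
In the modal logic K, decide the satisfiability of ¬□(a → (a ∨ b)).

Unsatisfiable (every branch closes)

1. ¬□(a → (a ∨ b)), u
2. ¬(a → (a ∨ b)), v
3. a, v
4. ¬(a ∨ b), v
5. ¬a, v
6. ¬b, v
Accessibility: uRv
Branch closes: a and ¬a both at v.
All branches of the tableau close; one closing branch shown above.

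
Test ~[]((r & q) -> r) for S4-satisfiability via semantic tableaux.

Unsatisfiable (every branch closes)

1. ~[]((r & q) -> r), w0
2. ~((r & q) -> r), w1   [~[]-rule on 1: fresh world w1, w0Rw1]
3. r & q, w1   [~->-rule on 2]
4. ~r, w1   [~->-rule on 2]
5. r, w1   [&-rule on 3]
6. q, w1   [&-rule on 3]
Accessibility: w0Rw0, w0Rw1, w1Rw1
Branch closes: r and ~r both at w1.
(One branch shown.) All branches close.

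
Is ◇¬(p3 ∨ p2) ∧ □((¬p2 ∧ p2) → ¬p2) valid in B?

Tableau for the negation ¬(◇¬(p3 ∨ p2) ∧ □((¬p2 ∧ p2) → ¬p2)):
1. ¬(◇¬(p3 ∨ p2) ∧ □((¬p2 ∧ p2) → ¬p2)), u
2. ¬◇¬(p3 ∨ p2), u   [¬∧-rule on 1 (branches; this branch)]
3. p3 ∨ p2, u   [¬◇-rule on 2 via uRu]
4. p2, u   [∨-rule on 3 (branches; this branch)]
Accessibility: uRu
The negation has an open branch (countermodel exists).

Invalid (countermodel exists)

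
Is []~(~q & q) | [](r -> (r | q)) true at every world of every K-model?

Tableau for the negation ~([]~(~q & q) | [](r -> (r | q))):
1. ~([]~(~q & q) | [](r -> (r | q))), u
2. ~[]~(~q & q), u   [~|-rule on 1]
3. ~[](r -> (r | q)), u   [~|-rule on 1]
4. ~q & q, v   [~[]-rule on 2: fresh world v, uRv]
5. ~q, v   [&-rule on 4]
6. q, v   [&-rule on 4]
Accessibility: uRv
Branch closes: q and ~q both at v.
Every branch of the negation's tableau closes; the branch above is one of them.

Valid in K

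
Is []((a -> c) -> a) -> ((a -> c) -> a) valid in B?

Yes, valid

Tableau for the negation ~([]((a -> c) -> a) -> ((a -> c) -> a)):
1. ~([]((a -> c) -> a) -> ((a -> c) -> a)), w0
2. []((a -> c) -> a), w0   [~->-rule on 1]
3. ~((a -> c) -> a), w0   [~->-rule on 1]
4. a -> c, w0   [~->-rule on 3]
5. ~a, w0   [~->-rule on 3]
6. (a -> c) -> a, w0   [[]-rule on 2 via w0Rw0]
7. c, w0   [->-rule on 4 (branches; this branch)]
8. ~(a -> c), w0   [->-rule on 6 (branches; this branch)]
9. a, w0   [~->-rule on 8]
10. ~c, w0   [~->-rule on 8]
Accessibility: w0Rw0
Branch closes: a and ~a both at w0.
Every branch of the negation's tableau closes; the branch above is one of them.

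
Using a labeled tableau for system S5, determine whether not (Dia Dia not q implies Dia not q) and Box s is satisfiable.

Unsatisfiable (every branch closes)

1. not (Dia Dia not q implies Dia not q) and Box s, u
2. not (Dia Dia not q implies Dia not q), u   [and-rule on 1]
3. Box s, u   [and-rule on 1]
4. Dia Dia not q, u   [neg-implies-rule on 2]
5. not Dia not q, u   [neg-implies-rule on 2]
6. s, u   [Box-rule on 3 via uRu]
7. q, u   [neg-Dia-rule on 5 via uRu]
8. Dia not q, v   [Dia-rule on 4: fresh world v, uRv]
9. s, v   [Box-rule on 3 via uRv]
10. q, v   [neg-Dia-rule on 5 via uRv]
11. not q, w   [Dia-rule on 8: fresh world w, vRw]
12. s, w   [Box-rule on 3 via uRw]
13. q, w   [neg-Dia-rule on 5 via uRw]
Accessibility: uRu, uRv, uRw, vRu, vRv, vRw, wRu, wRv, wRw
Branch closes: q and not q both at w.
(One branch shown.) All branches close.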